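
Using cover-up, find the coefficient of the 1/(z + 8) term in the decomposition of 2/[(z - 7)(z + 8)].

Cover (z + 8), set z=-8: 2/((z - 7) at z=-8) = 2/(-15) = -2/15


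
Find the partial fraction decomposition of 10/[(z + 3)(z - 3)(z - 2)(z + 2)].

Using Heaviside cover-up: (-1/3)/(z + 3) + (1/3)/(z - 3) - (1/2)/(z - 2) + (1/2)/(z + 2)


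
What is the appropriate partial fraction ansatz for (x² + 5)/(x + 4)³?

Repeated linear factor (power 3): α/(x + 4) + β/(x + 4)² + γ/(x + 4)³


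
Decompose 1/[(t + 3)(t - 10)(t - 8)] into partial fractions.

Using cover-up method: A = 1/143, B = 1/26, C = -1/22
Result: (1/143)/(t + 3) + (1/26)/(t - 10) - (1/22)/(t - 8)


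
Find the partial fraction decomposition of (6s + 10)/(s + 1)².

(6s + 10) = A(s + 1) + B. At s = -1: B = 6·(-1) + 10 = 4. Coeff of s: A = 6
Result: 6/(s + 1) + 4/(s + 1)²


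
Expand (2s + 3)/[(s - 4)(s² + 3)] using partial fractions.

At s=4: α = (2·4 + 3)/(4² + 3) = 11/19. β = -α = -11/19, γ = 2 - 4·α = -6/19
Result: (11/19)/(s - 4) - ((11/19)s + 6/19)/(s² + 3)


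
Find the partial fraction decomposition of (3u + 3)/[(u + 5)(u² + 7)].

At u=-5: A = (3·(-5) + 3)/((-5)² + 7) = -3/8. B = -A = 3/8, C = 3 - (-5)·A = 9/8
Result: (-3/8)/(u + 5) + ((3/8)u + 9/8)/(u² + 7)


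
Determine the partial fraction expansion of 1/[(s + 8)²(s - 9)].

Cover-up at s=9: γ = 1/(9 + 8)² = 1/289. Cover-up at s=-8: β = 1/(-8 - 9) = -1/17. Comparing s² coeff: α = -γ = -1/289
Result: (-1/289)/(s + 8) - (1/17)/(s + 8)² + (1/289)/(s - 9)


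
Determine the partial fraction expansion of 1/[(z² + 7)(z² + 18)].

Coefficient matching gives α = γ = 0, β = 1/(18-7) = 1/11, δ = -β = -1/11
Result: (1/11)/(z² + 7) - (1/11)/(z² + 18)


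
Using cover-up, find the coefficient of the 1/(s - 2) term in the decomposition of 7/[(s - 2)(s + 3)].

Cover (s - 2), set s=2: 7/((s + 3) at s=2) = 7/(5) = 7/5


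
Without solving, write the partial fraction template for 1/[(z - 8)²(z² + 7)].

Repeated linear + quadratic: P/(z - 8) + Q/(z - 8)² + (Rz + S)/(z² + 7)


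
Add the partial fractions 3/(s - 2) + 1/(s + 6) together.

Common denominator (s - 2)(s + 6). Numerator: 3(s + 6) + 1(s - 2) = (3s + 18) + (s - 2) = 4s + 16
Result: (4s + 16)/[(s - 2)(s + 6)]


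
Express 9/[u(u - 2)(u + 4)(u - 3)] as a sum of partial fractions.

Using Heaviside cover-up: (3/8)/u - (3/4)/(u - 2) - (3/56)/(u + 4) + (3/7)/(u - 3)


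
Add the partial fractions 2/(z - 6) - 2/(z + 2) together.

Common denominator (z - 6)(z + 2). Numerator: 2(z + 2) - 2(z - 6) = (2z + 4) - (2z - 12) = 16
Result: (16)/[(z - 6)(z + 2)]


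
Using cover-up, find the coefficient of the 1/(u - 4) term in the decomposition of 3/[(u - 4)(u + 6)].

Cover (u - 4), set u=4: 3/((u + 6) at u=4) = 3/(10) = 3/10


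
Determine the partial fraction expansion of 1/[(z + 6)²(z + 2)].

Cover-up at z=-2: C = 1/(-2 + 6)² = 1/16. Cover-up at z=-6: B = 1/(-6 + 2) = -1/4. Comparing z² coeff: A = -C = -1/16
Result: (-1/16)/(z + 6) - (1/4)/(z + 6)² + (1/16)/(z + 2)


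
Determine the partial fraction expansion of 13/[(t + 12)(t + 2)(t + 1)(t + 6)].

Using Heaviside cover-up: (-13/660)/(t + 12) - (13/40)/(t + 2) + (13/55)/(t + 1) + (13/120)/(t + 6)


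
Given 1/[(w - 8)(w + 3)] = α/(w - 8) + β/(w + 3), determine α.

Cover-up at w = 8: α = 1/(8 + 3) = 1/11


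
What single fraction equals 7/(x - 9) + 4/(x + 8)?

Common denominator (x - 9)(x + 8). Numerator: 7(x + 8) + 4(x - 9) = (7x + 56) + (4x - 36) = 11x + 20
Result: (11x + 20)/[(x - 9)(x + 8)]


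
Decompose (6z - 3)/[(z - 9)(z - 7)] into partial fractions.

At z=9: A = (6·9 - 3)/(9 - 7) = 51/2. At z=7: B = (6·7 - 3)/(7 - 9) = -39/2
Result: (51/2)/(z - 9) - (39/2)/(z - 7)


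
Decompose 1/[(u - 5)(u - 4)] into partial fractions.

1/(u - 5)(u - 4) = P/(u - 5) + Q/(u - 4). P = 1/(5 - 4) = 1, Q = 1/(4 - 5) = -1
Result: 1/(u - 5) - 1/(u - 4)


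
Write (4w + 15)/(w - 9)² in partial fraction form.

(4w + 15) = P(w - 9) + Q. At w = 9: Q = 4·9 + 15 = 51. Coeff of w: P = 4
Result: 4/(w - 9) + 51/(w - 9)²


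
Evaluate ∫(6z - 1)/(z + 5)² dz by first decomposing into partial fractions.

Decompose: P = 6, Q = 6·(-5) - 1 = -31, so (6z - 1)/(z + 5)² = 6/(z + 5) - 31/(z + 5)². Integrate: ∫ P/(z + 5) dz = 6 ln|(z + 5)|; ∫ Q/(z + 5)² dz = 31/(z + 5). Sum: 6 ln|(z + 5)| + 31/(z + 5) + C


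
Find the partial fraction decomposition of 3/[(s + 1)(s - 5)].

3/(s + 1)(s - 5) = α/(s + 1) + β/(s - 5). α = 3/(-1 - 5) = -1/2, β = 3/(5 + 1) = 1/2
Result: (-1/2)/(s + 1) + (1/2)/(s - 5)


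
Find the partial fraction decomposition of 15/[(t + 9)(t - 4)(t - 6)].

Using cover-up method: α = 1/13, β = -15/26, γ = 1/2
Result: (1/13)/(t + 9) - (15/26)/(t - 4) + (1/2)/(t - 6)


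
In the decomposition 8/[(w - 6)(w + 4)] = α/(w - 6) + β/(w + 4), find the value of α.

Cover-up at w = 6: α = 8/(6 + 4) = 8/10 = 4/5


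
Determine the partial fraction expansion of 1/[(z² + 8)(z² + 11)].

Coefficient matching gives A = C = 0, B = 1/(11-8) = 1/3, D = -B = -1/3
Result: (1/3)/(z² + 8) - (1/3)/(z² + 11)


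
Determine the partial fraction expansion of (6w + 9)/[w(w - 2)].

At w=0: α = (6·0 + 9)/(0 - 2) = -9/2. At w=2: β = (6·2 + 9)/(2 - 0) = 21/2
Result: (-9/2)/w + (21/2)/(w - 2)


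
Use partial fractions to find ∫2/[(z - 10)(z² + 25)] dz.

Cover-up at z=10: P = 2/(10²+25) = 2/125. Coeff matching: Q = -2/125, R = -4/25. Decomposition: (2/125)/(z - 10) - ((2/125)z + 4/25)/(z² + 25). Integrate: linear → ln, quadratic → (1/2)ln + arctan: (2/125) ln|(z - 10)| - (1/125) ln(z² + 25) - (4/125) arctan(z/5) + C


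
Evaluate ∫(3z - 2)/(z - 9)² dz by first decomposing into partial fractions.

Decompose: α = 3, β = 3·9 - 2 = 25, so (3z - 2)/(z - 9)² = 3/(z - 9) + 25/(z - 9)². Integrate: ∫ α/(z - 9) dz = 3 ln|(z - 9)|; ∫ β/(z - 9)² dz = -25/(z - 9). Sum: 3 ln|(z - 9)| - 25/(z - 9) + C


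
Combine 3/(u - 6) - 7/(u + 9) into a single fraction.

Common denominator (u - 6)(u + 9). Numerator: 3(u + 9) - 7(u - 6) = (3u + 27) - (7u - 42) = -4u + 69
Result: (-4u + 69)/[(u - 6)(u + 9)]


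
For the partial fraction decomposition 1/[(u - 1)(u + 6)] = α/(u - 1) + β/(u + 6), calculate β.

Cover-up at u = -6: β = 1/(-6 - 1) = -1/7


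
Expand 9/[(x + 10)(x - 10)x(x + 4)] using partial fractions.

Using Heaviside cover-up: (-3/400)/(x + 10) + (9/2800)/(x - 10) - (9/400)/x + (3/112)/(x + 4)


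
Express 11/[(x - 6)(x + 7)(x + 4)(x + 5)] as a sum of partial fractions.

Using Heaviside cover-up: (1/130)/(x - 6) - (11/78)/(x + 7) - (11/30)/(x + 4) + (1/2)/(x + 5)


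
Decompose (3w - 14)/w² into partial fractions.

(3w - 14) = Aw + B. At w = 0: B = 3·0 - 14 = -14. Coeff of w: A = 3
Result: 3/w - 14/w²


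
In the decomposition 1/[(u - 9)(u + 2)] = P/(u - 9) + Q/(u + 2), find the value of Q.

Cover-up at u = -2: Q = 1/(-2 - 9) = -1/11


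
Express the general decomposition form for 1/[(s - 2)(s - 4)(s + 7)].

Three distinct linear factors: P/(s - 2) + Q/(s - 4) + R/(s + 7)


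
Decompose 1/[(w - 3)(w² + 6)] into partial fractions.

Cover-up at w = 3: P = 1/(3² + 6) = 1/15. Then Q = -P = -1/15, R = -P·(0 + 3) = -1/5
Result: (1/15)/(w - 3) - ((1/15)w + 1/5)/(w² + 6)


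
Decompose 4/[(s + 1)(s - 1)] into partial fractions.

4/(s + 1)(s - 1) = A/(s + 1) + B/(s - 1). A = 4/(-1 - 1) = -2, B = 4/(1 + 1) = 2
Result: -2/(s + 1) + 2/(s - 1)


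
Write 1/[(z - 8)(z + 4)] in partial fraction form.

1/(z - 8)(z + 4) = α/(z - 8) + β/(z + 4). α = 1/(8 + 4) = 1/12, β = 1/(-4 - 8) = -1/12
Result: (1/12)/(z - 8) - (1/12)/(z + 4)


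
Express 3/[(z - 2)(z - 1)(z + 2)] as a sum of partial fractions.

Using cover-up method: A = 3/4, B = -1, C = 1/4
Result: (3/4)/(z - 2) - 1/(z - 1) + (1/4)/(z + 2)


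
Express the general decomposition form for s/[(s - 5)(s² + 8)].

Linear + irreducible quadratic: A/(s - 5) + (Bs + C)/(s² + 8)


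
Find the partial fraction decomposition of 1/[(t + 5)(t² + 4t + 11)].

Cover-up at t = -5: A = 1/((-5)² + 4·(-5) + 11) = 1/16. Then B = -A = -1/16, C = -A·(4 - 5) = 1/16
Result: (1/16)/(t + 5) - ((1/16)t - 1/16)/(t² + 4t + 11)


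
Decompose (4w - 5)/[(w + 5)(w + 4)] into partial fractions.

At w=-5: A = (4·(-5) - 5)/(-5 + 4) = 25. At w=-4: B = (4·(-4) - 5)/(-4 + 5) = -21
Result: 25/(w + 5) - 21/(w + 4)


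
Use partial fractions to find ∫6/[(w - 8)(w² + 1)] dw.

Cover-up at w=8: P = 6/(8²+1) = 6/65. Coeff matching: Q = -6/65, R = -48/65. Decomposition: (6/65)/(w - 8) - ((6/65)w + 48/65)/(w² + 1). Integrate: linear → ln, quadratic → (1/2)ln + arctan: (6/65) ln|(w - 8)| - (3/65) ln(w² + 1) - (48/65) arctan(w) + C


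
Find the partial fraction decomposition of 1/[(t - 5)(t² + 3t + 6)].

Cover-up at t = 5: P = 1/(5² + 3·5 + 6) = 1/46. Then Q = -P = -1/46, R = -P·(3 + 5) = -4/23
Result: (1/46)/(t - 5) - ((1/46)t + 4/23)/(t² + 3t + 6)


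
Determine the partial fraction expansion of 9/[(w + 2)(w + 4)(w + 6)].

Using cover-up method: P = 9/8, Q = -9/4, R = 9/8
Result: (9/8)/(w + 2) - (9/4)/(w + 4) + (9/8)/(w + 6)


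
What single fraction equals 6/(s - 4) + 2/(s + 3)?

Common denominator (s - 4)(s + 3). Numerator: 6(s + 3) + 2(s - 4) = (6s + 18) + (2s - 8) = 8s + 10
Result: (8s + 10)/[(s - 4)(s + 3)]


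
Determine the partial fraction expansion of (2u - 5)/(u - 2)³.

(2u - 5) = A(u - 2)² + B(u - 2) + C. At u = 2: C = 2·2 - 5 = -1. Coefficients: A = 0, B = 2
Result: 2/(u - 2)² - 1/(u - 2)³


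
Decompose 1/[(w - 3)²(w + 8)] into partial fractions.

Cover-up at w=-8: γ = 1/(-8 - 3)² = 1/121. Cover-up at w=3: β = 1/(3 + 8) = 1/11. Comparing w² coeff: α = -γ = -1/121
Result: (-1/121)/(w - 3) + (1/11)/(w - 3)² + (1/121)/(w + 8)


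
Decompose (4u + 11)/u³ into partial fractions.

(4u + 11) = Pu² + Qu + R. At u = 0: R = 4·0 + 11 = 11. Coefficients: P = 0, Q = 4
Result: 4/u² + 11/u³


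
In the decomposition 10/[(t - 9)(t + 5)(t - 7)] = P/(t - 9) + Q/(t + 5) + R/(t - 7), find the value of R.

Cover-up at t = 7: R = 10/[(7 - 9)(7 + 5)] = 10/[(-2)(12)] = -10/24 = -5/12


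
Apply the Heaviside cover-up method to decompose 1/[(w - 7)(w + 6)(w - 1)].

Cover (w - 7), w=7: P = 1/[(7 + 6)(7 - 1)] = 1/78. Cover (w + 6), w=-6: Q = 1/[(-6 - 7)(-6 - 1)] = 1/91. Cover (w - 1), w=1: R = 1/[(1 - 7)(1 + 6)] = -1/42.
Result: (1/78)/(w - 7) + (1/91)/(w + 6) - (1/42)/(w - 1)


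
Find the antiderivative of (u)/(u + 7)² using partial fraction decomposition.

Decompose: A = 1, B = 1·(-7) + 0 = -7, so (u)/(u + 7)² = 1/(u + 7) - 7/(u + 7)². Integrate: ∫ A/(u + 7) du = ln|(u + 7)|; ∫ B/(u + 7)² du = 7/(u + 7). Sum: ln|(u + 7)| + 7/(u + 7) + C


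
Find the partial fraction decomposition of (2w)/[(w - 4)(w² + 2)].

At w=4: P = (2·4 + 0)/(4² + 2) = 4/9. Q = -P = -4/9, R = 2 - 4·P = 2/9
Result: (4/9)/(w - 4) - ((4/9)w - 2/9)/(w² + 2)


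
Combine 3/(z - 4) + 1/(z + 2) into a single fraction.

Common denominator (z - 4)(z + 2). Numerator: 3(z + 2) + 1(z - 4) = (3z + 6) + (z - 4) = 4z + 2
Result: (4z + 2)/[(z - 4)(z + 2)]


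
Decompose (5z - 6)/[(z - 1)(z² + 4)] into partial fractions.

At z=1: A = (5·1 - 6)/(1² + 4) = -1/5. B = -A = 1/5, C = 5 - 1·A = 26/5
Result: (-1/5)/(z - 1) + ((1/5)z + 26/5)/(z² + 4)


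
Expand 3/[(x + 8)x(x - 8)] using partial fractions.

Using cover-up method: α = 3/128, β = -3/64, γ = 3/128
Result: (3/128)/(x + 8) - (3/64)/x + (3/128)/(x - 8)


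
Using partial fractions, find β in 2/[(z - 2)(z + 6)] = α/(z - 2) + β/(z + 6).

Cover-up at z = -6: β = 2/(-6 - 2) = -2/8 = -1/4


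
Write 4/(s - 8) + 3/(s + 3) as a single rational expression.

Common denominator (s - 8)(s + 3). Numerator: 4(s + 3) + 3(s - 8) = (4s + 12) + (3s - 24) = 7s - 12
Result: (7s - 12)/[(s - 8)(s + 3)]


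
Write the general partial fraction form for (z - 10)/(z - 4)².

Repeated linear factor: A/(z - 4) + B/(z - 4)²


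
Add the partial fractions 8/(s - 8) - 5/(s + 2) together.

Common denominator (s - 8)(s + 2). Numerator: 8(s + 2) - 5(s - 8) = (8s + 16) - (5s - 40) = 3s + 56
Result: (3s + 56)/[(s - 8)(s + 2)]


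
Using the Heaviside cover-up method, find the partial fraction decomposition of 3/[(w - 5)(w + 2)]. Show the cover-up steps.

Cover (w - 5): set w=5, get P = 3/(5 + 2) = 3/7. Cover (w + 2): set w=-2, get Q = 3/(-2 - 5) = -3/7.
Result: (3/7)/(w - 5) - (3/7)/(w + 2)


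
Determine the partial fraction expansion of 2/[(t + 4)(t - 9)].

2/(t + 4)(t - 9) = A/(t + 4) + B/(t - 9). A = 2/(-4 - 9) = -2/13, B = 2/(9 + 4) = 2/13
Result: (-2/13)/(t + 4) + (2/13)/(t - 9)


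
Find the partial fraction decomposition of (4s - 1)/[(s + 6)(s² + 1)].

At s=-6: α = (4·(-6) - 1)/((-6)² + 1) = -25/37. β = -α = 25/37, γ = 4 - (-6)·α = -2/37
Result: (-25/37)/(s + 6) + ((25/37)s - 2/37)/(s² + 1)


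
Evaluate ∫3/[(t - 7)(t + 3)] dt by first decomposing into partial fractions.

Decompose: 3/[(t - 7)(t + 3)] = (3/10)/(t - 7) - (3/10)/(t + 3). Integrate each term: (3/10) ln|(t - 7)| - (3/10) ln|(t + 3)| + C


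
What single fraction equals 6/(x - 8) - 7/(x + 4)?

Common denominator (x - 8)(x + 4). Numerator: 6(x + 4) - 7(x - 8) = (6x + 24) - (7x - 56) = -x + 80
Result: (-x + 80)/[(x - 8)(x + 4)]


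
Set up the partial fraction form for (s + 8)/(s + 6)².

Repeated linear factor: α/(s + 6) + β/(s + 6)²


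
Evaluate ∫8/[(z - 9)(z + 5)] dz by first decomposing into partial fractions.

Decompose: 8/[(z - 9)(z + 5)] = (4/7)/(z - 9) - (4/7)/(z + 5). Integrate each term: (4/7) ln|(z - 9)| - (4/7) ln|(z + 5)| + C


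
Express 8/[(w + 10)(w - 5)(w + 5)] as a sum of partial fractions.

Using cover-up method: A = 8/75, B = 4/75, C = -4/25
Result: (8/75)/(w + 10) + (4/75)/(w - 5) - (4/25)/(w + 5)


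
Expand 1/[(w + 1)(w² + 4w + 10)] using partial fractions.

Cover-up at w = -1: P = 1/((-1)² + 4·(-1) + 10) = 1/7. Then Q = -P = -1/7, R = -P·(4 - 1) = -3/7
Result: (1/7)/(w + 1) - ((1/7)w + 3/7)/(w² + 4w + 10)


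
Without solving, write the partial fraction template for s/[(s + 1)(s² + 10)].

Linear + irreducible quadratic: α/(s + 1) + (βs + γ)/(s² + 10)


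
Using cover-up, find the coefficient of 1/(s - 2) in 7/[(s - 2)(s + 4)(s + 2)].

Cover (s - 2), set s=2: 7/[(2 + 4)(2 + 2)] = 7/24


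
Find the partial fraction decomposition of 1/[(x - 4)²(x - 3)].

Cover-up at x=3: γ = 1/(3 - 4)² = 1. Cover-up at x=4: β = 1/(4 - 3) = 1. Comparing x² coeff: α = -γ = -1
Result: -1/(x - 4) + 1/(x - 4)² + 1/(x - 3)


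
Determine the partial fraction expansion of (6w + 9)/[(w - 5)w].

At w=5: α = (6·5 + 9)/(5 - 0) = 39/5. At w=0: β = (6·0 + 9)/(0 - 5) = -9/5
Result: (39/5)/(w - 5) - (9/5)/w


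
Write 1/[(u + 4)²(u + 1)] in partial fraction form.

Cover-up at u=-1: C = 1/(-1 + 4)² = 1/9. Cover-up at u=-4: B = 1/(-4 + 1) = -1/3. Comparing u² coeff: A = -C = -1/9
Result: (-1/9)/(u + 4) - (1/3)/(u + 4)² + (1/9)/(u + 1)


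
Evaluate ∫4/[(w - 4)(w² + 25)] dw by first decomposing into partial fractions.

Cover-up at w=4: A = 4/(4²+25) = 4/41. Coeff matching: B = -4/41, C = -16/41. Decomposition: (4/41)/(w - 4) - ((4/41)w + 16/41)/(w² + 25). Integrate: linear → ln, quadratic → (1/2)ln + arctan: (4/41) ln|(w - 4)| - (2/41) ln(w² + 25) - (16/205) arctan(w/5) + C


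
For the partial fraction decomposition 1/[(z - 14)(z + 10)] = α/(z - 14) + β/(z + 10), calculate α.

Cover-up at z = 14: α = 1/(14 + 10) = 1/24


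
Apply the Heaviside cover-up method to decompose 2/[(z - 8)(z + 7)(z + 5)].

Cover (z - 8), z=8: α = 2/[(8 + 7)(8 + 5)] = 2/195. Cover (z + 7), z=-7: β = 2/[(-7 - 8)(-7 + 5)] = 1/15. Cover (z + 5), z=-5: γ = 2/[(-5 - 8)(-5 + 7)] = -1/13.
Result: (2/195)/(z - 8) + (1/15)/(z + 7) - (1/13)/(z + 5)


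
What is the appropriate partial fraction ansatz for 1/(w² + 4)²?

Repeated quadratic factor: (Aw + B)/(w² + 4) + (Cw + D)/(w² + 4)²


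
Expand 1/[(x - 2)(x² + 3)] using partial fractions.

Cover-up at x = 2: A = 1/(2² + 3) = 1/7. Then B = -A = -1/7, C = -A·(0 + 2) = -2/7
Result: (1/7)/(x - 2) - ((1/7)x + 2/7)/(x² + 3)


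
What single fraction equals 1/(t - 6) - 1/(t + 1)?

Common denominator (t - 6)(t + 1). Numerator: 1(t + 1) - 1(t - 6) = (t + 1) - (t - 6) = 7
Result: (7)/[(t - 6)(t + 1)]


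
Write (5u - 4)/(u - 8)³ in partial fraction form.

(5u - 4) = P(u - 8)² + Q(u - 8) + R. At u = 8: R = 5·8 - 4 = 36. Coefficients: P = 0, Q = 5
Result: 5/(u - 8)² + 36/(u - 8)³


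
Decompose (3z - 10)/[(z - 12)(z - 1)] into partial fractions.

At z=12: P = (3·12 - 10)/(12 - 1) = 26/11. At z=1: Q = (3·1 - 10)/(1 - 12) = 7/11
Result: (26/11)/(z - 12) + (7/11)/(z - 1)


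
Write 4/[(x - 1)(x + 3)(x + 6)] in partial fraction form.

Using cover-up method: α = 1/7, β = -1/3, γ = 4/21
Result: (1/7)/(x - 1) - (1/3)/(x + 3) + (4/21)/(x + 6)


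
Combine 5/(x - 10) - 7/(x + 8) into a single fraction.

Common denominator (x - 10)(x + 8). Numerator: 5(x + 8) - 7(x - 10) = (5x + 40) - (7x - 70) = -2x + 110
Result: (-2x + 110)/[(x - 10)(x + 8)]


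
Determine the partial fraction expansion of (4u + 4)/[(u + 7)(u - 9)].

At u=-7: α = (4·(-7) + 4)/(-7 - 9) = 3/2. At u=9: β = (4·9 + 4)/(9 + 7) = 5/2
Result: (3/2)/(u + 7) + (5/2)/(u - 9)


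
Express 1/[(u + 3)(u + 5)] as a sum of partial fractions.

1/(u + 3)(u + 5) = P/(u + 3) + Q/(u + 5). P = 1/(-3 + 5) = 1/2, Q = 1/(-5 + 3) = -1/2
Result: (1/2)/(u + 3) - (1/2)/(u + 5)


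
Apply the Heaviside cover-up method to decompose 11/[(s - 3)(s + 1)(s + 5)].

Cover (s - 3), s=3: α = 11/[(3 + 1)(3 + 5)] = 11/32. Cover (s + 1), s=-1: β = 11/[(-1 - 3)(-1 + 5)] = -11/16. Cover (s + 5), s=-5: γ = 11/[(-5 - 3)(-5 + 1)] = 11/32.
Result: (11/32)/(s - 3) - (11/16)/(s + 1) + (11/32)/(s + 5)


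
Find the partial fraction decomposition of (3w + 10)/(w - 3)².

(3w + 10) = P(w - 3) + Q. At w = 3: Q = 3·3 + 10 = 19. Coeff of w: P = 3
Result: 3/(w - 3) + 19/(w - 3)²


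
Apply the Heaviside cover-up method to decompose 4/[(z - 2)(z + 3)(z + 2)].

Cover (z - 2), z=2: α = 4/[(2 + 3)(2 + 2)] = 1/5. Cover (z + 3), z=-3: β = 4/[(-3 - 2)(-3 + 2)] = 4/5. Cover (z + 2), z=-2: γ = 4/[(-2 - 2)(-2 + 3)] = -1.
Result: (1/5)/(z - 2) + (4/5)/(z + 3) - 1/(z + 2)


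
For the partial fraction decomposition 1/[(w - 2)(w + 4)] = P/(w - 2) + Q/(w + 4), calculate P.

Cover-up at w = 2: P = 1/(2 + 4) = 1/6


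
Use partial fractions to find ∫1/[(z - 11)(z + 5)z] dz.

Cover-up: A = 1/176, B = 1/80, C = -1/55. Decomposition: (1/176)/(z - 11) + (1/80)/(z + 5) - (1/55)/z. Integrate each term: (1/176) ln|(z - 11)| + (1/80) ln|(z + 5)| - (1/55) ln|z| + C


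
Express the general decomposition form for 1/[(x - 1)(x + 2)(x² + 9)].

Two linear + quadratic: A/(x - 1) + B/(x + 2) + (Cx + D)/(x² + 9)


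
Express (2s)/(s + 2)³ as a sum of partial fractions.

(2s) = α(s + 2)² + β(s + 2) + γ. At s = -2: γ = 2·(-2) + 0 = -4. Coefficients: α = 0, β = 2
Result: 2/(s + 2)² - 4/(s + 2)³


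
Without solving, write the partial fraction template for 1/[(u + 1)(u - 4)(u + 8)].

Three distinct linear factors: P/(u + 1) + Q/(u - 4) + R/(u + 8)


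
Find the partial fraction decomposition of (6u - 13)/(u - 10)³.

(6u - 13) = α(u - 10)² + β(u - 10) + γ. At u = 10: γ = 6·10 - 13 = 47. Coefficients: α = 0, β = 6
Result: 6/(u - 10)² + 47/(u - 10)³


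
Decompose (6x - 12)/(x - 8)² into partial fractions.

(6x - 12) = α(x - 8) + β. At x = 8: β = 6·8 - 12 = 36. Coeff of x: α = 6
Result: 6/(x - 8) + 36/(x - 8)²


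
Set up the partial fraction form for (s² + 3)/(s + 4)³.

Repeated linear factor (power 3): α/(s + 4) + β/(s + 4)² + γ/(s + 4)³


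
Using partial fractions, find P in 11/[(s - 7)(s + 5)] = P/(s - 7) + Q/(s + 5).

Cover-up at s = 7: P = 11/(7 + 5) = 11/12


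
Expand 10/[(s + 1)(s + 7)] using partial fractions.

10/(s + 1)(s + 7) = α/(s + 1) + β/(s + 7). α = 10/(-1 + 7) = 5/3, β = 10/(-7 + 1) = -5/3
Result: (5/3)/(s + 1) - (5/3)/(s + 7)


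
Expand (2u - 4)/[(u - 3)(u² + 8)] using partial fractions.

At u=3: α = (2·3 - 4)/(3² + 8) = 2/17. β = -α = -2/17, γ = 2 - 3·α = 28/17
Result: (2/17)/(u - 3) - ((2/17)u - 28/17)/(u² + 8)


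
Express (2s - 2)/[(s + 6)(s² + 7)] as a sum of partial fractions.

At s=-6: A = (2·(-6) - 2)/((-6)² + 7) = -14/43. B = -A = 14/43, C = 2 - (-6)·A = 2/43
Result: (-14/43)/(s + 6) + ((14/43)s + 2/43)/(s² + 7)


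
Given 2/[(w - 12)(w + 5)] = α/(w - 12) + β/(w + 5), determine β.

Cover-up at w = -5: β = 2/(-5 - 12) = -2/17


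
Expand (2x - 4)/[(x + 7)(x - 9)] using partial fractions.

At x=-7: α = (2·(-7) - 4)/(-7 - 9) = 9/8. At x=9: β = (2·9 - 4)/(9 + 7) = 7/8
Result: (9/8)/(x + 7) + (7/8)/(x - 9)


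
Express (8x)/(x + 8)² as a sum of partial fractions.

(8x) = P(x + 8) + Q. At x = -8: Q = 8·(-8) + 0 = -64. Coeff of x: P = 8
Result: 8/(x + 8) - 64/(x + 8)²


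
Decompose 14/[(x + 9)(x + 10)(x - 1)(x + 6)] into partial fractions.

Using Heaviside cover-up: (7/15)/(x + 9) - (7/22)/(x + 10) + (1/55)/(x - 1) - (1/6)/(x + 6)


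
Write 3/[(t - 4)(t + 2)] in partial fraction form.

3/(t - 4)(t + 2) = α/(t - 4) + β/(t + 2). α = 3/(4 + 2) = 1/2, β = 3/(-2 - 4) = -1/2
Result: (1/2)/(t - 4) - (1/2)/(t + 2)


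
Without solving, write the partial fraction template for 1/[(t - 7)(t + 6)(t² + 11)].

Two linear + quadratic: P/(t - 7) + Q/(t + 6) + (Rt + S)/(t² + 11)


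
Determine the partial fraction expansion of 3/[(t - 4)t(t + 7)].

Using cover-up method: P = 3/44, Q = -3/28, R = 3/77
Result: (3/44)/(t - 4) - (3/28)/t + (3/77)/(t + 7)


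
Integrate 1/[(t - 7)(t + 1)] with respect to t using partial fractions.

Decompose: 1/[(t - 7)(t + 1)] = (1/8)/(t - 7) - (1/8)/(t + 1). Integrate each term: (1/8) ln|(t - 7)| - (1/8) ln|(t + 1)| + C


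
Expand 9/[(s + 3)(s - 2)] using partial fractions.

9/(s + 3)(s - 2) = α/(s + 3) + β/(s - 2). α = 9/(-3 - 2) = -9/5, β = 9/(2 + 3) = 9/5
Result: (-9/5)/(s + 3) + (9/5)/(s - 2)


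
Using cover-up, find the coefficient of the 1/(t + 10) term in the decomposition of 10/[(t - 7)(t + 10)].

Cover (t + 10), set t=-10: 10/((t - 7) at t=-10) = 10/(-17) = -10/17


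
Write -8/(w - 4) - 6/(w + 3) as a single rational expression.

Common denominator (w - 4)(w + 3). Numerator: -8(w + 3) - 6(w - 4) = (-8w - 24) - (6w - 24) = -14w
Result: (-14w)/[(w - 4)(w + 3)]


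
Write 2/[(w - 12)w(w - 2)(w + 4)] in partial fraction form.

Using Heaviside cover-up: (1/960)/(w - 12) + (1/48)/w - (1/60)/(w - 2) - (1/192)/(w + 4)


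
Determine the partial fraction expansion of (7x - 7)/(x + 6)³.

(7x - 7) = A(x + 6)² + B(x + 6) + C. At x = -6: C = 7·(-6) - 7 = -49. Coefficients: A = 0, B = 7
Result: 7/(x + 6)² - 49/(x + 6)³


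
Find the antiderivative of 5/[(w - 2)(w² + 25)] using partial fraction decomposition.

Cover-up at w=2: P = 5/(2²+25) = 5/29. Coeff matching: Q = -5/29, R = -10/29. Decomposition: (5/29)/(w - 2) - ((5/29)w + 10/29)/(w² + 25). Integrate: linear → ln, quadratic → (1/2)ln + arctan: (5/29) ln|(w - 2)| - (5/58) ln(w² + 25) - (2/29) arctan(w/5) + C


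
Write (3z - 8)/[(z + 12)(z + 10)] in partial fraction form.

At z=-12: A = (3·(-12) - 8)/(-12 + 10) = 22. At z=-10: B = (3·(-10) - 8)/(-10 + 12) = -19
Result: 22/(z + 12) - 19/(z + 10)


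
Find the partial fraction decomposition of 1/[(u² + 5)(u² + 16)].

Coefficient matching gives A = C = 0, B = 1/(16-5) = 1/11, D = -B = -1/11
Result: (1/11)/(u² + 5) - (1/11)/(u² + 16)


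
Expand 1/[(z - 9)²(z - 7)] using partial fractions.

Cover-up at z=7: R = 1/(7 - 9)² = 1/4. Cover-up at z=9: Q = 1/(9 - 7) = 1/2. Comparing z² coeff: P = -R = -1/4
Result: (-1/4)/(z - 9) + (1/2)/(z - 9)² + (1/4)/(z - 7)


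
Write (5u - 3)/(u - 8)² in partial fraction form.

(5u - 3) = A(u - 8) + B. At u = 8: B = 5·8 - 3 = 37. Coeff of u: A = 5
Result: 5/(u - 8) + 37/(u - 8)²


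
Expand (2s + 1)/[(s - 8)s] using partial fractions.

At s=8: A = (2·8 + 1)/(8 - 0) = 17/8. At s=0: B = (2·0 + 1)/(0 - 8) = -1/8
Result: (17/8)/(s - 8) - (1/8)/s


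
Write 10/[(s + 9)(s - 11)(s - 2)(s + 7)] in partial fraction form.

Using Heaviside cover-up: (-1/44)/(s + 9) + (1/324)/(s - 11) - (10/891)/(s - 2) + (5/162)/(s + 7)


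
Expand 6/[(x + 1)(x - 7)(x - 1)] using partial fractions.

Using cover-up method: P = 3/8, Q = 1/8, R = -1/2
Result: (3/8)/(x + 1) + (1/8)/(x - 7) - (1/2)/(x - 1)


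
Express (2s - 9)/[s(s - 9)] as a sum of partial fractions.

At s=0: α = (2·0 - 9)/(0 - 9) = 1. At s=9: β = (2·9 - 9)/(9 - 0) = 1
Result: 1/s + 1/(s - 9)


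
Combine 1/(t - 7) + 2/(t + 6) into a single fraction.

Common denominator (t - 7)(t + 6). Numerator: 1(t + 6) + 2(t - 7) = (t + 6) + (2t - 14) = 3t - 8
Result: (3t - 8)/[(t - 7)(t + 6)]


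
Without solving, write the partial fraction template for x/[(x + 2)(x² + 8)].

Linear + irreducible quadratic: P/(x + 2) + (Qx + R)/(x² + 8)


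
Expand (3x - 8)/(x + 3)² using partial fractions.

(3x - 8) = α(x + 3) + β. At x = -3: β = 3·(-3) - 8 = -17. Coeff of x: α = 3
Result: 3/(x + 3) - 17/(x + 3)²


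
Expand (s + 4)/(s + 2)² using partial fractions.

(s + 4) = α(s + 2) + β. At s = -2: β = 1·(-2) + 4 = 2. Coeff of s: α = 1
Result: 1/(s + 2) + 2/(s + 2)²


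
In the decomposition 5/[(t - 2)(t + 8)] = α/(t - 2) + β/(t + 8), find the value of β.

Cover-up at t = -8: β = 5/(-8 - 2) = -5/10 = -1/2


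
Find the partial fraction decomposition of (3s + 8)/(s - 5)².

(3s + 8) = α(s - 5) + β. At s = 5: β = 3·5 + 8 = 23. Coeff of s: α = 3
Result: 3/(s - 5) + 23/(s - 5)²


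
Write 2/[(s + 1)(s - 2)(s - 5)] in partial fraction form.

Using cover-up method: α = 1/9, β = -2/9, γ = 1/9
Result: (1/9)/(s + 1) - (2/9)/(s - 2) + (1/9)/(s - 5)


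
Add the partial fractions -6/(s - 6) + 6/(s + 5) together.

Common denominator (s - 6)(s + 5). Numerator: -6(s + 5) + 6(s - 6) = (-6s - 30) + (6s - 36) = -66
Result: (-66)/[(s - 6)(s + 5)]


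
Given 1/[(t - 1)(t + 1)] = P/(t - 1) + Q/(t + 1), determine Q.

Cover-up at t = -1: Q = 1/(-1 - 1) = -1/2


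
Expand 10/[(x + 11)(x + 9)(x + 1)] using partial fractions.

Using cover-up method: A = 1/2, B = -5/8, C = 1/8
Result: (1/2)/(x + 11) - (5/8)/(x + 9) + (1/8)/(x + 1)


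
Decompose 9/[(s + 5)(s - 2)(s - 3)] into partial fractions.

Using cover-up method: A = 9/56, B = -9/7, C = 9/8
Result: (9/56)/(s + 5) - (9/7)/(s - 2) + (9/8)/(s - 3)


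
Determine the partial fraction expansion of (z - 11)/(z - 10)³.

(z - 11) = A(z - 10)² + B(z - 10) + C. At z = 10: C = 1·10 - 11 = -1. Coefficients: A = 0, B = 1
Result: 1/(z - 10)² - 1/(z - 10)³


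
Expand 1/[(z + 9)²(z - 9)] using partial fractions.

Cover-up at z=9: C = 1/(9 + 9)² = 1/324. Cover-up at z=-9: B = 1/(-9 - 9) = -1/18. Comparing z² coeff: A = -C = -1/324
Result: (-1/324)/(z + 9) - (1/18)/(z + 9)² + (1/324)/(z - 9)


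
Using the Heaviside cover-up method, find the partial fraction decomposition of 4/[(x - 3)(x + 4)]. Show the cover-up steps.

Cover (x - 3): set x=3, get A = 4/(3 + 4) = 4/7. Cover (x + 4): set x=-4, get B = 4/(-4 - 3) = -4/7.
Result: (4/7)/(x - 3) - (4/7)/(x + 4)


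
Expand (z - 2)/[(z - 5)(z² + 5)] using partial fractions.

At z=5: P = (1·5 - 2)/(5² + 5) = 1/10. Q = -P = -1/10, R = 1 - 5·P = 1/2
Result: (1/10)/(z - 5) - ((1/10)z - 1/2)/(z² + 5)


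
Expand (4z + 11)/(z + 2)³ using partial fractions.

(4z + 11) = P(z + 2)² + Q(z + 2) + R. At z = -2: R = 4·(-2) + 11 = 3. Coefficients: P = 0, Q = 4
Result: 4/(z + 2)² + 3/(z + 2)³


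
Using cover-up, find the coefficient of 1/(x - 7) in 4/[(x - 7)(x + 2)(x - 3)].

Cover (x - 7), set x=7: 4/[(7 + 2)(7 - 3)] = 1/9


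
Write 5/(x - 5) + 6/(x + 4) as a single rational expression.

Common denominator (x - 5)(x + 4). Numerator: 5(x + 4) + 6(x - 5) = (5x + 20) + (6x - 30) = 11x - 10
Result: (11x - 10)/[(x - 5)(x + 4)]


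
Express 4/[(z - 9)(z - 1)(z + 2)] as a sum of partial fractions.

Using cover-up method: P = 1/22, Q = -1/6, R = 4/33
Result: (1/22)/(z - 9) - (1/6)/(z - 1) + (4/33)/(z + 2)


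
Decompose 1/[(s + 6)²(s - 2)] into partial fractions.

Cover-up at s=2: R = 1/(2 + 6)² = 1/64. Cover-up at s=-6: Q = 1/(-6 - 2) = -1/8. Comparing s² coeff: P = -R = -1/64
Result: (-1/64)/(s + 6) - (1/8)/(s + 6)² + (1/64)/(s - 2)


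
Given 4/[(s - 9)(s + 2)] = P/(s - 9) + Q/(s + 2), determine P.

Cover-up at s = 9: P = 4/(9 + 2) = 4/11


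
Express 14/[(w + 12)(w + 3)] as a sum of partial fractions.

14/(w + 12)(w + 3) = A/(w + 12) + B/(w + 3). A = 14/(-12 + 3) = -14/9, B = 14/(-3 + 12) = 14/9
Result: (-14/9)/(w + 12) + (14/9)/(w + 3)


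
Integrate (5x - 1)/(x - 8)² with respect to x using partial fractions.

Decompose: A = 5, B = 5·8 - 1 = 39, so (5x - 1)/(x - 8)² = 5/(x - 8) + 39/(x - 8)². Integrate: ∫ A/(x - 8) dx = 5 ln|(x - 8)|; ∫ B/(x - 8)² dx = -39/(x - 8). Sum: 5 ln|(x - 8)| - 39/(x - 8) + C


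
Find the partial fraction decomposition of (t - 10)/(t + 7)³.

(t - 10) = P(t + 7)² + Q(t + 7) + R. At t = -7: R = 1·(-7) - 10 = -17. Coefficients: P = 0, Q = 1
Result: 1/(t + 7)² - 17/(t + 7)³


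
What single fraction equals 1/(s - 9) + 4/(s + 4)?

Common denominator (s - 9)(s + 4). Numerator: 1(s + 4) + 4(s - 9) = (s + 4) + (4s - 36) = 5s - 32
Result: (5s - 32)/[(s - 9)(s + 4)]


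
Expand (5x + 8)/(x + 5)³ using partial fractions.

(5x + 8) = α(x + 5)² + β(x + 5) + γ. At x = -5: γ = 5·(-5) + 8 = -17. Coefficients: α = 0, β = 5
Result: 5/(x + 5)² - 17/(x + 5)³


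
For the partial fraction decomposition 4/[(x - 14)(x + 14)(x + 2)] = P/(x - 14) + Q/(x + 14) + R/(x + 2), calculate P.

Cover-up at x = 14: P = 4/[(14 + 14)(14 + 2)] = 4/[(28)(16)] = 4/448 = 1/112


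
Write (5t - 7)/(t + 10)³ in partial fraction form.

(5t - 7) = P(t + 10)² + Q(t + 10) + R. At t = -10: R = 5·(-10) - 7 = -57. Coefficients: P = 0, Q = 5
Result: 5/(t + 10)² - 57/(t + 10)³


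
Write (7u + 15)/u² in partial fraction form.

(7u + 15) = Au + B. At u = 0: B = 7·0 + 15 = 15. Coeff of u: A = 7
Result: 7/u + 15/u²


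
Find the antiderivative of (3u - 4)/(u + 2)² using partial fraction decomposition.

Decompose: A = 3, B = 3·(-2) - 4 = -10, so (3u - 4)/(u + 2)² = 3/(u + 2) - 10/(u + 2)². Integrate: ∫ A/(u + 2) du = 3 ln|(u + 2)|; ∫ B/(u + 2)² du = 10/(u + 2). Sum: 3 ln|(u + 2)| + 10/(u + 2) + C


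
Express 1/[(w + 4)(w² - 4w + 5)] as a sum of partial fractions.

Cover-up at w = -4: A = 1/((-4)² - 4·(-4) + 5) = 1/37. Then B = -A = -1/37, C = -A·(-4 - 4) = 8/37
Result: (1/37)/(w + 4) - ((1/37)w - 8/37)/(w² - 4w + 5)


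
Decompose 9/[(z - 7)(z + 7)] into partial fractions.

9/(z - 7)(z + 7) = α/(z - 7) + β/(z + 7). α = 9/(7 + 7) = 9/14, β = 9/(-7 - 7) = -9/14
Result: (9/14)/(z - 7) - (9/14)/(z + 7)


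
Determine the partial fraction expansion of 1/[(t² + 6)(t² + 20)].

Coefficient matching gives A = C = 0, B = 1/(20-6) = 1/14, D = -B = -1/14
Result: (1/14)/(t² + 6) - (1/14)/(t² + 20)


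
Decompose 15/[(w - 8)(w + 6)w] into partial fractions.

Using cover-up method: A = 15/112, B = 5/28, C = -5/16
Result: (15/112)/(w - 8) + (5/28)/(w + 6) - (5/16)/w


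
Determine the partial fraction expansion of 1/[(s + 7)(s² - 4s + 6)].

Cover-up at s = -7: P = 1/((-7)² - 4·(-7) + 6) = 1/83. Then Q = -P = -1/83, R = -P·(-4 - 7) = 11/83
Result: (1/83)/(s + 7) - ((1/83)s - 11/83)/(s² - 4s + 6)


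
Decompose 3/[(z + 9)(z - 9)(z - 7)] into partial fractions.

Using cover-up method: α = 1/96, β = 1/12, γ = -3/32
Result: (1/96)/(z + 9) + (1/12)/(z - 9) - (3/32)/(z - 7)


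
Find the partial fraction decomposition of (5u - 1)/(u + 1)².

(5u - 1) = α(u + 1) + β. At u = -1: β = 5·(-1) - 1 = -6. Coeff of u: α = 5
Result: 5/(u + 1) - 6/(u + 1)²


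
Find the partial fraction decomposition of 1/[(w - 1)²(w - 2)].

Cover-up at w=2: γ = 1/(2 - 1)² = 1. Cover-up at w=1: β = 1/(1 - 2) = -1. Comparing w² coeff: α = -γ = -1
Result: -1/(w - 1) - 1/(w - 1)² + 1/(w - 2)


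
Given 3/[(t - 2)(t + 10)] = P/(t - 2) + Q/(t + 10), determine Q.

Cover-up at t = -10: Q = 3/(-10 - 2) = -3/12 = -1/4


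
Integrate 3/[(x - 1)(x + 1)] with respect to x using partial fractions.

Decompose: 3/[(x - 1)(x + 1)] = (3/2)/(x - 1) - (3/2)/(x + 1). Integrate each term: (3/2) ln|(x - 1)| - (3/2) ln|(x + 1)| + C


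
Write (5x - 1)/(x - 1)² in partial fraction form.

(5x - 1) = A(x - 1) + B. At x = 1: B = 5·1 - 1 = 4. Coeff of x: A = 5
Result: 5/(x - 1) + 4/(x - 1)²


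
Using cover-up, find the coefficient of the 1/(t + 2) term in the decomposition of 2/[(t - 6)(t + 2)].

Cover (t + 2), set t=-2: 2/((t - 6) at t=-2) = 2/(-8) = -1/4


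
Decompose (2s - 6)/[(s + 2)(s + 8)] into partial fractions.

At s=-2: A = (2·(-2) - 6)/(-2 + 8) = -5/3. At s=-8: B = (2·(-8) - 6)/(-8 + 2) = 11/3
Result: (-5/3)/(s + 2) + (11/3)/(s + 8)


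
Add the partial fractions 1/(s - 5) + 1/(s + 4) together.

Common denominator (s - 5)(s + 4). Numerator: 1(s + 4) + 1(s - 5) = (s + 4) + (s - 5) = 2s - 1
Result: (2s - 1)/[(s - 5)(s + 4)]


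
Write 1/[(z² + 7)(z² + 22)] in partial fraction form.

Coefficient matching gives α = γ = 0, β = 1/(22-7) = 1/15, δ = -β = -1/15
Result: (1/15)/(z² + 7) - (1/15)/(z² + 22)


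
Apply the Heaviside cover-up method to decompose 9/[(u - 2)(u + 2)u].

Cover (u - 2), u=2: A = 9/[(2 + 2)(2 - 0)] = 9/8. Cover (u + 2), u=-2: B = 9/[(-2 - 2)(-2 - 0)] = 9/8. Cover u, u=0: C = 9/[(0 - 2)(0 + 2)] = -9/4.
Result: (9/8)/(u - 2) + (9/8)/(u + 2) - (9/4)/u


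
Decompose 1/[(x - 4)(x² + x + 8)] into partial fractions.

Cover-up at x = 4: P = 1/(4² + 1·4 + 8) = 1/28. Then Q = -P = -1/28, R = -P·(1 + 4) = -5/28
Result: (1/28)/(x - 4) - ((1/28)x + 5/28)/(x² + x + 8)


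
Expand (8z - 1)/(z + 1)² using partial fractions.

(8z - 1) = P(z + 1) + Q. At z = -1: Q = 8·(-1) - 1 = -9. Coeff of z: P = 8
Result: 8/(z + 1) - 9/(z + 1)²


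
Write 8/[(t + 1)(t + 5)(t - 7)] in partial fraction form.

Using cover-up method: P = -1/4, Q = 1/6, R = 1/12
Result: (-1/4)/(t + 1) + (1/6)/(t + 5) + (1/12)/(t - 7)


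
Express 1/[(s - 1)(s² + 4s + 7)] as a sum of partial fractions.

Cover-up at s = 1: P = 1/(1² + 4·1 + 7) = 1/12. Then Q = -P = -1/12, R = -P·(4 + 1) = -5/12
Result: (1/12)/(s - 1) - ((1/12)s + 5/12)/(s² + 4s + 7)


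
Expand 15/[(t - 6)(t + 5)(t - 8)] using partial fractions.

Using cover-up method: P = -15/22, Q = 15/143, R = 15/26
Result: (-15/22)/(t - 6) + (15/143)/(t + 5) + (15/26)/(t - 8)


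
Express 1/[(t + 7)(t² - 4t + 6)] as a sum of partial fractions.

Cover-up at t = -7: α = 1/((-7)² - 4·(-7) + 6) = 1/83. Then β = -α = -1/83, γ = -α·(-4 - 7) = 11/83
Result: (1/83)/(t + 7) - ((1/83)t - 11/83)/(t² - 4t + 6)


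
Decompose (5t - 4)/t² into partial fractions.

(5t - 4) = Pt + Q. At t = 0: Q = 5·0 - 4 = -4. Coeff of t: P = 5
Result: 5/t - 4/t²


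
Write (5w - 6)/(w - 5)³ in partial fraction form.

(5w - 6) = A(w - 5)² + B(w - 5) + C. At w = 5: C = 5·5 - 6 = 19. Coefficients: A = 0, B = 5
Result: 5/(w - 5)² + 19/(w - 5)³


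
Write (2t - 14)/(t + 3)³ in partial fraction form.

(2t - 14) = A(t + 3)² + B(t + 3) + C. At t = -3: C = 2·(-3) - 14 = -20. Coefficients: A = 0, B = 2
Result: 2/(t + 3)² - 20/(t + 3)³


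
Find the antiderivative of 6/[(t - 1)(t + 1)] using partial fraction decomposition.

Decompose: 6/[(t - 1)(t + 1)] = 3/(t - 1) - 3/(t + 1). Integrate each term: 3 ln|(t - 1)| - 3 ln|(t + 1)| + C


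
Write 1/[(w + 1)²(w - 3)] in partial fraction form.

Cover-up at w=3: γ = 1/(3 + 1)² = 1/16. Cover-up at w=-1: β = 1/(-1 - 3) = -1/4. Comparing w² coeff: α = -γ = -1/16
Result: (-1/16)/(w + 1) - (1/4)/(w + 1)² + (1/16)/(w - 3)


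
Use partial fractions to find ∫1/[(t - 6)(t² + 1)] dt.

Cover-up at t=6: P = 1/(6²+1) = 1/37. Coeff matching: Q = -1/37, R = -6/37. Decomposition: (1/37)/(t - 6) - ((1/37)t + 6/37)/(t² + 1). Integrate: linear → ln, quadratic → (1/2)ln + arctan: (1/37) ln|(t - 6)| - (1/74) ln(t² + 1) - (6/37) arctan(t) + C


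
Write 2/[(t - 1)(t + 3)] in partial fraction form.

2/(t - 1)(t + 3) = α/(t - 1) + β/(t + 3). α = 2/(1 + 3) = 1/2, β = 2/(-3 - 1) = -1/2
Result: (1/2)/(t - 1) - (1/2)/(t + 3)


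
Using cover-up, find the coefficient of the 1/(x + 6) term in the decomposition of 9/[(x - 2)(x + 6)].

Cover (x + 6), set x=-6: 9/((x - 2) at x=-6) = 9/(-8) = -9/8


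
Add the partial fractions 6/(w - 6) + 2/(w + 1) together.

Common denominator (w - 6)(w + 1). Numerator: 6(w + 1) + 2(w - 6) = (6w + 6) + (2w - 12) = 8w - 6
Result: (8w - 6)/[(w - 6)(w + 1)]


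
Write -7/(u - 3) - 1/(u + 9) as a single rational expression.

Common denominator (u - 3)(u + 9). Numerator: -7(u + 9) - 1(u - 3) = (-7u - 63) - (u - 3) = -8u - 60
Result: (-8u - 60)/[(u - 3)(u + 9)]


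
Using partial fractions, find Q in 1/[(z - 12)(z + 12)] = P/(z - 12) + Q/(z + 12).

Cover-up at z = -12: Q = 1/(-12 - 12) = -1/24


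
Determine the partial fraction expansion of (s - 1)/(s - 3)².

(s - 1) = α(s - 3) + β. At s = 3: β = 1·3 - 1 = 2. Coeff of s: α = 1
Result: 1/(s - 3) + 2/(s - 3)²


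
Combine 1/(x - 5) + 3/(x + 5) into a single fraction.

Common denominator (x - 5)(x + 5). Numerator: 1(x + 5) + 3(x - 5) = (x + 5) + (3x - 15) = 4x - 10
Result: (4x - 10)/[(x - 5)(x + 5)]


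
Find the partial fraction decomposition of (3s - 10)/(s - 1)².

(3s - 10) = α(s - 1) + β. At s = 1: β = 3·1 - 10 = -7. Coeff of s: α = 3
Result: 3/(s - 1) - 7/(s - 1)²


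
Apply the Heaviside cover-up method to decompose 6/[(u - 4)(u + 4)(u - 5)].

Cover (u - 4), u=4: α = 6/[(4 + 4)(4 - 5)] = -3/4. Cover (u + 4), u=-4: β = 6/[(-4 - 4)(-4 - 5)] = 1/12. Cover (u - 5), u=5: γ = 6/[(5 - 4)(5 + 4)] = 2/3.
Result: (-3/4)/(u - 4) + (1/12)/(u + 4) + (2/3)/(u - 5)


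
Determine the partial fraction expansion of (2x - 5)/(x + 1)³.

(2x - 5) = P(x + 1)² + Q(x + 1) + R. At x = -1: R = 2·(-1) - 5 = -7. Coefficients: P = 0, Q = 2
Result: 2/(x + 1)² - 7/(x + 1)³


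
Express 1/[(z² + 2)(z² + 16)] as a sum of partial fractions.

Coefficient matching gives A = C = 0, B = 1/(16-2) = 1/14, D = -B = -1/14
Result: (1/14)/(z² + 2) - (1/14)/(z² + 16)


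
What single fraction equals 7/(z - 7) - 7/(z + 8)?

Common denominator (z - 7)(z + 8). Numerator: 7(z + 8) - 7(z - 7) = (7z + 56) - (7z - 49) = 105
Result: (105)/[(z - 7)(z + 8)]


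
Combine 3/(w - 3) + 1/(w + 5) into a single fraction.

Common denominator (w - 3)(w + 5). Numerator: 3(w + 5) + 1(w - 3) = (3w + 15) + (w - 3) = 4w + 12
Result: (4w + 12)/[(w - 3)(w + 5)]


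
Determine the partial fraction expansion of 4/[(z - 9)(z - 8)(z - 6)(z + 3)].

Using Heaviside cover-up: (1/9)/(z - 9) - (2/11)/(z - 8) + (2/27)/(z - 6) - (1/297)/(z + 3)


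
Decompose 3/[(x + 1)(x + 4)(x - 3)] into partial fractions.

Using cover-up method: α = -1/4, β = 1/7, γ = 3/28
Result: (-1/4)/(x + 1) + (1/7)/(x + 4) + (3/28)/(x - 3)


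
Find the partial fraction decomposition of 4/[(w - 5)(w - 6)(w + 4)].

Using cover-up method: α = -4/9, β = 2/5, γ = 2/45
Result: (-4/9)/(w - 5) + (2/5)/(w - 6) + (2/45)/(w + 4)
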